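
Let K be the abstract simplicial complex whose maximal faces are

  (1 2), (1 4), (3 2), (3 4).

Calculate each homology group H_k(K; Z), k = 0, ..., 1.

Order the vertices as 1 < 2 < 3 < 4. Listing each simplex with vertices in this order, K has dimension 1 with simplices:

  0-simplices (4): [1], [2], [3], [4]
  1-simplices (4): [1,2], [1,4], [2,3], [3,4]

giving chain groups C_0 ≅ Z^4, C_1 ≅ Z^4.

The boundary map ∂_1: C_1 → C_0 maps an edge to its endpoints' difference, ∂[p,q] = q − p.
As a 4×4 matrix over Z this has rank 3, with invariant factors (1,1,1).

Computing H_k = (kernel of ∂_k) / (image of ∂_{k+1}):

  H_0: rank C_0 − rank ∂_1 = 4 − 3 = 1, and the invariant factors of ∂_1 are all 1, so H_0 ≅ Z.
  H_1: rank ker ∂_1 − rank ∂_2 = (4 − 3) − 0 = 1, and there is no ∂_2, so H_1 ≅ Z.

H_0 = Z,  H_1 = Z.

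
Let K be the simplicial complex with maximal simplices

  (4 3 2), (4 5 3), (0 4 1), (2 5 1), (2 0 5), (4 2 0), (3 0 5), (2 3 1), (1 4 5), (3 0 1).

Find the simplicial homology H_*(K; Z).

H_0 ≅ Z,  H_1 ≅ Z/2,  H_2 = 0.

Take the total order 0 < 1 < 2 < 3 < 4 < 5 on the vertex set. Then K (dimension 2) consists of the simplices:

  0-simplices (6): [0], [1], [2], [3], [4], [5]
  1-simplices (15): [0,1], [0,2], [0,3], [0,4], [0,5], [1,2], [1,3], [1,4], [1,5], [2,3], [2,4], [2,5], [3,4], [3,5], [4,5]
  2-simplices (10): [0,1,3], [0,1,4], [0,2,4], [0,2,5], [0,3,5], [1,2,3], [1,2,5], [1,4,5], [2,3,4], [3,4,5]

so the chain groups are C_0 ≅ Z^6, C_1 ≅ Z^15, C_2 ≅ Z^10.

The boundary map ∂_1: C_1 → C_0 sends each edge [p,q] (with p < q) to q − p. For instance
  ∂[1,2] = [2] − [1].
The 6×15 boundary matrix has rank 5 and Smith normal form diag(1,1,1,1,1).

The boundary map ∂_2: C_2 → C_1 sends each 2-simplex [p,q,r] to [q,r] − [p,r] + [p,q]. For instance
  ∂[1,2,3] = [2,3] − [1,3] + [1,2],
  ∂[0,1,4] = [1,4] − [0,4] + [0,1].
The 15×10 boundary matrix has rank 10 and Smith normal form diag(1,1,1,1,1,1,1,1,1,2).

Now H_k = ker ∂_k / im ∂_{k+1}, so:

  H_0: rank C_0 − rank ∂_1 = 6 − 5 = 1, and the invariant factors of ∂_1 are all 1, so H_0 = Z.
  H_1: rank ker ∂_1 − rank ∂_2 = (15 − 5) − 10 = 0, and ∂_2 has invariant factor 2 > 1, so H_1 = Z/2.
  H_2: rank ker ∂_2 − rank ∂_3 = (10 − 10) − 0 = 0, and there is no ∂_3, so H_2 = 0.

(K is a triangulation of the real projective plane RP^2.)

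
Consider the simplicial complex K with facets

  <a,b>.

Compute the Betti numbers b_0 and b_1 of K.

b_0 = 1, b_1 = 0.

Take the total order a < b on the vertex set. Then K (dimension 1) consists of the simplices:

  0-simplices (2): a, b
  1-simplices (1): ab

giving chain groups C_0 ≅ Z^2, C_1 ≅ Z^1.

The boundary map ∂_1: C_1 → C_0 sends each edge [p,q] (with p < q) to q − p. For instance
  ∂ab = b − a.
This gives a 2×1 integer matrix of rank 1; reducing to Smith normal form yields diagonal entries (1).

Reading off H_k = ker ∂_k / im ∂_{k+1}:

  H_0: rank C_0 − rank ∂_1 = 2 − 1 = 1, and the invariant factors of ∂_1 are all 1, so H_0 = Z.
  H_1: rank ker ∂_1 − rank ∂_2 = (1 − 1) − 0 = 0, and there is no ∂_2, so H_1 = 0.

(K is a triangulation of the 1-simplex.)

Hence the Betti numbers are b_0 = 1, b_1 = 0.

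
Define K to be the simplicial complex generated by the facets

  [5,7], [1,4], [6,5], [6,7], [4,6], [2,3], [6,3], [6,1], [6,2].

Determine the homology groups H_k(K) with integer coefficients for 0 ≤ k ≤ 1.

Order the vertices as 1 < 2 < 3 < 4 < 5 < 6 < 7. Listing each simplex with vertices in this order, K has dimension 1 with simplices:

  0-simplices (7): [1], [2], [3], [4], [5], [6], [7]
  1-simplices (9): [1,4], [1,6], [2,3], [2,6], [3,6], [4,6], [5,6], [5,7], [6,7]

giving chain groups C_0 ≅ Z^7, C_1 ≅ Z^9.

∂_1: C_1 → C_0 sends each edge [p,q] (with p < q) to q − p. For instance
  ∂[4,6] = [6] − [4].
As a 7×9 matrix over Z this has rank 6, with invariant factors (1,1,1,1,1,1).

Reading off H_k = ker ∂_k / im ∂_{k+1}:

  H_0: rank C_0 − rank ∂_1 = 7 − 6 = 1, and the invariant factors of ∂_1 are all 1, so H_0 ≅ Z.
  H_1: rank ker ∂_1 − rank ∂_2 = (9 − 6) − 0 = 3, and there is no ∂_2, so H_1 ≅ Z^3.

As a check, the Euler characteristic is 7 − 9 = -2, which agrees with 1 − 3 = -2.

H_0 ≅ Z,  H_1 ≅ Z^3.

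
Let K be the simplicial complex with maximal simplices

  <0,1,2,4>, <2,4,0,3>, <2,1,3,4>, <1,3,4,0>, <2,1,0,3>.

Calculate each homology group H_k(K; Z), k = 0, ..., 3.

H_0 ≅ Z,  H_1 = 0,  H_2 = 0,  H_3 ≅ Z.

We work with the vertex ordering 0 < 1 < 2 < 3 < 4. The simplices of K, each written with vertices in increasing order, are:

  0-simplices (5): [0], [1], [2], [3], [4]
  1-simplices (10): [0,1], [0,2], [0,3], [0,4], [1,2], [1,3], [1,4], [2,3], [2,4], [3,4]
  2-simplices (10): [0,1,2], [0,1,3], [0,1,4], [0,2,3], [0,2,4], [0,3,4], [1,2,3], [1,2,4], [1,3,4], [2,3,4]
  3-simplices (5): [0,1,2,3], [0,1,2,4], [0,1,3,4], [0,2,3,4], [1,2,3,4]

giving chain groups C_0 ≅ Z^5, C_1 ≅ Z^10, C_2 ≅ Z^10, C_3 ≅ Z^5.

Boundary ∂_1: C_1 → C_0 is given by ∂[p,q] = [q] − [p]. For instance
  ∂[0,2] = [2] − [0].
As a 5×10 matrix over Z this has rank 4, with invariant factors (1,1,1,1).

The boundary map ∂_2: C_2 → C_1 maps a triangle to the signed sum of its edges. For instance
  ∂[0,3,4] = [3,4] − [0,4] + [0,3],
  ∂[0,2,4] = [2,4] − [0,4] + [0,2].
The resulting 10×10 matrix has rank 6, and its Smith normal form has invariant factors (1,1,1,1,1,1).

Boundary ∂_3: C_3 → C_2 sends each 3-simplex σ to the alternating sum Σ_i (−1)^i (σ with its i-th vertex removed). For instance
  ∂[0,1,2,4] = [1,2,4] − [0,2,4] + [0,1,4] − [0,1,2],
  ∂[0,2,3,4] = [2,3,4] − [0,3,4] + [0,2,4] − [0,2,3].
The resulting 10×5 matrix has rank 4, and its Smith normal form has invariant factors (1,1,1,1).

Now H_k = ker ∂_k / im ∂_{k+1}, so:

  H_0: rank C_0 − rank ∂_1 = 5 − 4 = 1, and the invariant factors of ∂_1 are all 1, so H_0 = Z.
  H_1: rank ker ∂_1 − rank ∂_2 = (10 − 4) − 6 = 0, and the invariant factors of ∂_2 are all 1, so H_1 = 0.
  H_2: rank ker ∂_2 − rank ∂_3 = (10 − 6) − 4 = 0, and the invariant factors of ∂_3 are all 1, so H_2 = 0.
  H_3: rank ker ∂_3 − rank ∂_4 = (5 − 4) − 0 = 1, and there is no ∂_4, so H_3 = Z.

As a check, the Euler characteristic is 5 − 10 + 10 − 5 = 0, which agrees with 1 − 0 + 0 − 1 = 0.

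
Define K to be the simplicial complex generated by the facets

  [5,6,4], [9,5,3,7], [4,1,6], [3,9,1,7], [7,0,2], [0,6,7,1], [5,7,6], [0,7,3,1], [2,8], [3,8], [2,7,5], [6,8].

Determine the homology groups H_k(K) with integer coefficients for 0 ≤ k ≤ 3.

Fix the vertex order 0 < 1 < 2 < 3 < 4 < 5 < 6 < 7 < 8 < 9 and write every simplex with vertices in increasing order. Then dim K = 3 and the simplices of K are:

  0-simplices (10): [0], [1], [2], [3], [4], [5], [6], [7], [8], [9]
  1-simplices (25): (25 of them)
  2-simplices (18): [0,1,3], [0,1,6], [0,1,7], [0,2,7], [0,3,7], [0,6,7], [1,3,7], [1,3,9], [1,4,6], [1,6,7], [1,7,9], [2,5,7], [3,5,7], [3,5,9], [3,7,9], [4,5,6], [5,6,7], [5,7,9]
  3-simplices (4): [0,1,3,7], [0,1,6,7], [1,3,7,9], [3,5,7,9]

Hence C_0 ≅ Z^10, C_1 ≅ Z^25, C_2 ≅ Z^18, C_3 ≅ Z^4.

∂_1: C_1 → C_0 is given by ∂[p,q] = [q] − [p].
The 10×25 boundary matrix has rank 9 and Smith normal form diag(1,1,1,1,1,1,1,1,1).

Boundary ∂_2: C_2 → C_1 maps a triangle to the signed sum of its edges. For instance
  ∂[2,5,7] = [5,7] − [2,7] + [2,5],
  ∂[1,6,7] = [6,7] − [1,7] + [1,6].
The resulting 25×18 matrix has rank 14, and its Smith normal form has invariant factors (1,1,1,1,1,1,1,1,1,1,1,1,1,1).

∂_3: C_3 → C_2 sends each 3-simplex σ to the alternating sum Σ_i (−1)^i (σ with its i-th vertex removed). For instance
  ∂[1,3,7,9] = [3,7,9] − [1,7,9] + [1,3,9] − [1,3,7],
  ∂[3,5,7,9] = [5,7,9] − [3,7,9] + [3,5,9] − [3,5,7].
The resulting 18×4 matrix has rank 4, and its Smith normal form has invariant factors (1,1,1,1).

From H_k ≅ ker(∂_k) / im(∂_{k+1}) we obtain:

  H_0: rank C_0 − rank ∂_1 = 10 − 9 = 1, and the invariant factors of ∂_1 are all 1, so H_0 ≅ Z.
  H_1: rank ker ∂_1 − rank ∂_2 = (25 − 9) − 14 = 2, and the invariant factors of ∂_2 are all 1, so H_1 ≅ Z^2.
  H_2: rank ker ∂_2 − rank ∂_3 = (18 − 14) − 4 = 0, and the invariant factors of ∂_3 are all 1, so H_2 ≅ 0.
  H_3: rank ker ∂_3 − rank ∂_4 = (4 − 4) − 0 = 0, and there is no ∂_4, so H_3 ≅ 0.

H_0 ≅ Z,  H_1 ≅ Z^2,  H_2 = 0,  H_3 = 0.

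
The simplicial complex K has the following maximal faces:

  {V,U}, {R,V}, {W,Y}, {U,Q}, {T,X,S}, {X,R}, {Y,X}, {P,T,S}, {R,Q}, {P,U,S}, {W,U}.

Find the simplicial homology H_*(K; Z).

K has 10 vertices, 15 edges, 3 triangles.
rank ∂_0 = 0, rank ∂_1 = 9 ⇒ b_0 = 10 − 0 − 9 = 1; all invariant factors of ∂_1 are 1 so no torsion. So H_0 ≅ Z.
rank ∂_1 = 9, rank ∂_2 = 3 ⇒ b_1 = 15 − 9 − 3 = 3; all invariant factors of ∂_2 are 1 so no torsion. So H_1 ≅ Z^3.
rank ∂_2 = 3, rank ∂_3 = 0 ⇒ b_2 = 3 − 3 − 0 = 0. So H_2 ≅ 0.

H_0 = Z,  H_1 = Z^3,  H_2 = 0.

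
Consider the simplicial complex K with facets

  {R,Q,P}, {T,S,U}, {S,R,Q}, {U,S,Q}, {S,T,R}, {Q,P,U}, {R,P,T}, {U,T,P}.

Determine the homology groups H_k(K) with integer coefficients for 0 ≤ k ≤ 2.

H_0 = Z,  H_1 = 0,  H_2 = Z.

We work with the vertex ordering P < Q < R < S < T < U. The simplices of K, each written with vertices in increasing order, are:

  0-simplices (6): P, Q, R, S, T, U
  1-simplices (12): PQ, PR, PT, PU, QR, QS, QU, RS, RT, ST, SU, TU
  2-simplices (8): PQR, PQU, PRT, PTU, QRS, QSU, RST, STU

giving chain groups C_0 ≅ Z^6, C_1 ≅ Z^12, C_2 ≅ Z^8.

The boundary map ∂_1: C_1 → C_0 is given by ∂[p,q] = [q] − [p]. For instance
  ∂QS = S − Q.
As a 6×12 matrix over Z this has rank 5, with invariant factors (1,1,1,1,1).

∂_2: C_2 → C_1 sends each 2-simplex [p,q,r] to [q,r] − [p,r] + [p,q]. For instance
  ∂PQU = QU − PU + PQ,
  ∂QRS = RS − QS + QR.
The resulting 12×8 matrix has rank 7, and its Smith normal form has invariant factors (1,1,1,1,1,1,1).

Reading off H_k = ker ∂_k / im ∂_{k+1}:

  H_0: rank C_0 − rank ∂_1 = 6 − 5 = 1, and the invariant factors of ∂_1 are all 1, so H_0 ≅ Z.
  H_1: rank ker ∂_1 − rank ∂_2 = (12 − 5) − 7 = 0, and the invariant factors of ∂_2 are all 1, so H_1 ≅ 0.
  H_2: rank ker ∂_2 − rank ∂_3 = (8 − 7) − 0 = 1, and there is no ∂_3, so H_2 ≅ Z.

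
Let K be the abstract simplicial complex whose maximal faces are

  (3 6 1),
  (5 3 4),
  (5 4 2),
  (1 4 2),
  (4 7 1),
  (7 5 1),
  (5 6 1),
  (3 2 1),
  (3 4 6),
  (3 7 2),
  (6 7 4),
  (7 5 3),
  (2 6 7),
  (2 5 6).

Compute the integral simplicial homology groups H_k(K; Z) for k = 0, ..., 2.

H_0 = Z,  H_1 = Z^2,  H_2 = Z.

Take the total order 1 < 2 < 3 < 4 < 5 < 6 < 7 on the vertex set. Then K (dimension 2) consists of the simplices:

  0-simplices (7): [1], [2], [3], [4], [5], [6], [7]
  1-simplices (21): [1,2], [1,3], [1,4], [1,5], [1,6], [1,7], [2,3], [2,4], [2,5], [2,6], [2,7], [3,4], [3,5], [3,6], [3,7], [4,5], [4,6], [4,7], [5,6], [5,7], [6,7]
  2-simplices (14): [1,2,3], [1,2,4], [1,3,6], [1,4,7], [1,5,6], [1,5,7], [2,3,7], [2,4,5], [2,5,6], [2,6,7], [3,4,5], [3,4,6], [3,5,7], [4,6,7]

so the chain groups are C_0 ≅ Z^7, C_1 ≅ Z^21, C_2 ≅ Z^14.

The boundary map ∂_1: C_1 → C_0 sends each edge [p,q] (with p < q) to q − p.
As a 7×21 matrix over Z this has rank 6, with invariant factors (1,1,1,1,1,1).

The boundary map ∂_2: C_2 → C_1 sends each 2-simplex [p,q,r] to [q,r] − [p,r] + [p,q]. For instance
  ∂[3,5,7] = [5,7] − [3,7] + [3,5],
  ∂[1,5,7] = [5,7] − [1,7] + [1,5].
The resulting 21×14 matrix has rank 13, and its Smith normal form has invariant factors (1,1,1,1,1,1,1,1,1,1,1,1,1).

Computing H_k = (kernel of ∂_k) / (image of ∂_{k+1}):

  H_0: rank C_0 − rank ∂_1 = 7 − 6 = 1, and the invariant factors of ∂_1 are all 1, so H_0 = Z.
  H_1: rank ker ∂_1 − rank ∂_2 = (21 − 6) − 13 = 2, and the invariant factors of ∂_2 are all 1, so H_1 = Z^2.
  H_2: rank ker ∂_2 − rank ∂_3 = (14 − 13) − 0 = 1, and there is no ∂_3, so H_2 = Z.

(K is a triangulation of the torus T^2.)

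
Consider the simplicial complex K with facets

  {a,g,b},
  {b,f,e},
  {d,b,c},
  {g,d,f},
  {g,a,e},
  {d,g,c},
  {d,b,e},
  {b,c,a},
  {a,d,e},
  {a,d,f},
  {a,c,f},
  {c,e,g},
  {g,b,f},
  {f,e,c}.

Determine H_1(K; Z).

H_1 ≅ Z^2.

K has 7 vertices, 21 edges, 14 triangles.
rank ∂_1 = 6, rank ∂_2 = 13 ⇒ b_1 = 21 − 6 − 13 = 2; all invariant factors of ∂_2 are 1 so no torsion. So H_1 = Z^2.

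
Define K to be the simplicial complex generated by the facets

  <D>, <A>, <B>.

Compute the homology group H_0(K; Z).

Fix the vertex order A < B < D and write every simplex with vertices in increasing order. Then dim K = 0 and the simplices of K are:

  0-simplices (3): A, B, D

so the chain groups are C_0 ≅ Z^3.

Now H_k = ker ∂_k / im ∂_{k+1}, so:

  H_0: rank C_0 − rank ∂_1 = 3 − 0 = 3, and there is no ∂_1, so H_0 ≅ Z^3.

H_0 ≅ Z^3.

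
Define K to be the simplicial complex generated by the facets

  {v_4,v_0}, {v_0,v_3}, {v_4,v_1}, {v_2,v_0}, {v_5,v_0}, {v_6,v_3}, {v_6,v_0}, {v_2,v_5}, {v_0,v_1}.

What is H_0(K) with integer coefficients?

H_0 ≅ Z.

Fix the vertex order v_0 < v_1 < v_2 < v_3 < v_4 < v_5 < v_6 and write every simplex with vertices in increasing order. Then dim K = 1 and the simplices of K are:

  0-simplices (7): [v_0], [v_1], [v_2], [v_3], [v_4], [v_5], [v_6]
  1-simplices (9): [v_0,v_1], [v_0,v_2], [v_0,v_3], [v_0,v_4], [v_0,v_5], [v_0,v_6], [v_1,v_4], [v_2,v_5], [v_3,v_6]

Hence C_0 ≅ Z^7, C_1 ≅ Z^9.

∂_1: C_1 → C_0 is given by ∂[p,q] = [q] − [p]. For instance
  ∂[v_0,v_6] = [v_6] − [v_0].
This gives a 7×9 integer matrix of rank 6; reducing to Smith normal form yields diagonal entries (1,1,1,1,1,1).

Reading off H_k = ker ∂_k / im ∂_{k+1}:

  H_0: rank C_0 − rank ∂_1 = 7 − 6 = 1, and the invariant factors of ∂_1 are all 1, so H_0 ≅ Z.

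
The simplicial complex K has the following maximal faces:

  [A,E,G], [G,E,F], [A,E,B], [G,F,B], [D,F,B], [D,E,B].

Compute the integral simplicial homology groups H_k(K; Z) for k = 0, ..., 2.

Take the total order A < B < D < E < F < G on the vertex set. Then K (dimension 2) consists of the simplices:

  0-simplices (6): A, B, D, E, F, G
  1-simplices (12): AB, AE, AG, BD, BE, BF, BG, DE, DF, EF, EG, FG
  2-simplices (6): ABE, AEG, BDE, BDF, BFG, EFG

giving chain groups C_0 ≅ Z^6, C_1 ≅ Z^12, C_2 ≅ Z^6.

The boundary map ∂_1: C_1 → C_0 is given by ∂[p,q] = [q] − [p]. For instance
  ∂BG = G − B.
The resulting 6×12 matrix has rank 5, and its Smith normal form has invariant factors (1,1,1,1,1).

Boundary ∂_2: C_2 → C_1 acts by ∂[p,q,r] = [q,r] − [p,r] + [p,q]. For instance
  ∂BDF = DF − BF + BD,
  ∂EFG = FG − EG + EF.
The 12×6 boundary matrix has rank 6 and Smith normal form diag(1,1,1,1,1,1).

Computing H_k = (kernel of ∂_k) / (image of ∂_{k+1}):

  H_0: rank C_0 − rank ∂_1 = 6 − 5 = 1, and the invariant factors of ∂_1 are all 1, so H_0 = Z.
  H_1: rank ker ∂_1 − rank ∂_2 = (12 − 5) − 6 = 1, and the invariant factors of ∂_2 are all 1, so H_1 = Z.
  H_2: rank ker ∂_2 − rank ∂_3 = (6 − 6) − 0 = 0, and there is no ∂_3, so H_2 = 0.

(K is a triangulation of the cylinder S^1 x I.)

H_0 ≅ Z,  H_1 ≅ Z,  H_2 = 0.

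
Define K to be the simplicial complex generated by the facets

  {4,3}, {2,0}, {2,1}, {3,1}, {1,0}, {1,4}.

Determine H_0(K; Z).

H_0 = Z.

We work with the vertex ordering 0 < 1 < 2 < 3 < 4. The simplices of K, each written with vertices in increasing order, are:

  0-simplices (5): [0], [1], [2], [3], [4]
  1-simplices (6): [0,1], [0,2], [1,2], [1,3], [1,4], [3,4]

so the chain groups are C_0 ≅ Z^5, C_1 ≅ Z^6.

The boundary map ∂_1: C_1 → C_0 is given by ∂[p,q] = [q] − [p]. For instance
  ∂[1,4] = [4] − [1].
The resulting 5×6 matrix has rank 4, and its Smith normal form has invariant factors (1,1,1,1).

Reading off H_k = ker ∂_k / im ∂_{k+1}:

  H_0: rank C_0 − rank ∂_1 = 5 − 4 = 1, and the invariant factors of ∂_1 are all 1, so H_0 = Z.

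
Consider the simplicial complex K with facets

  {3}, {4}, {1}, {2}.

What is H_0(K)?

H_0 = Z^4.

Order the vertices as 1 < 2 < 3 < 4. Listing each simplex with vertices in this order, K has dimension 0 with simplices:

  0-simplices (4): [1], [2], [3], [4]

so the chain groups are C_0 ≅ Z^4.

Reading off H_k = ker ∂_k / im ∂_{k+1}:

  H_0: rank C_0 − rank ∂_1 = 4 − 0 = 4, and there is no ∂_1, so H_0 = Z^4.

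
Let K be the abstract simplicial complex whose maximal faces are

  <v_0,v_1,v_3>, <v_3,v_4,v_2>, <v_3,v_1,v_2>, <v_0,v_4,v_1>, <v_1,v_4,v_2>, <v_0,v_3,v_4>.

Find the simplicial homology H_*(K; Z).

H_0 = Z,  H_1 = 0,  H_2 = Z.

K has 5 vertices, 9 edges, 6 triangles.
rank ∂_0 = 0, rank ∂_1 = 4 ⇒ b_0 = 5 − 0 − 4 = 1; all invariant factors of ∂_1 are 1 so no torsion. So H_0 = Z.
rank ∂_1 = 4, rank ∂_2 = 5 ⇒ b_1 = 9 − 4 − 5 = 0; all invariant factors of ∂_2 are 1 so no torsion. So H_1 = 0.
rank ∂_2 = 5, rank ∂_3 = 0 ⇒ b_2 = 6 − 5 − 0 = 1. So H_2 = Z.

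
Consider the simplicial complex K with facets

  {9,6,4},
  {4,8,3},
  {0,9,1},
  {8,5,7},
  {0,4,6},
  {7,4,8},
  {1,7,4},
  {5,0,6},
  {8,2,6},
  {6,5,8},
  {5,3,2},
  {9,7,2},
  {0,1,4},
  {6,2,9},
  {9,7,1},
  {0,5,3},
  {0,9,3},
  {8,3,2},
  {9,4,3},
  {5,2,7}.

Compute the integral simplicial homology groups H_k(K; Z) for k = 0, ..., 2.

H_0 ≅ Z,  H_1 ≅ Z ⊕ Z/2Z,  H_2 = 0.

K has 10 vertices, 30 edges, 20 triangles.
rank ∂_0 = 0, rank ∂_1 = 9 ⇒ b_0 = 10 − 0 − 9 = 1; all invariant factors of ∂_1 are 1 so no torsion. So H_0 = Z.
rank ∂_1 = 9, rank ∂_2 = 20 ⇒ b_1 = 30 − 9 − 20 = 1; ∂_2 has invariant factor(s) [2] giving torsion. So H_1 = Z ⊕ Z/2Z.
rank ∂_2 = 20, rank ∂_3 = 0 ⇒ b_2 = 20 − 20 − 0 = 0. So H_2 = 0.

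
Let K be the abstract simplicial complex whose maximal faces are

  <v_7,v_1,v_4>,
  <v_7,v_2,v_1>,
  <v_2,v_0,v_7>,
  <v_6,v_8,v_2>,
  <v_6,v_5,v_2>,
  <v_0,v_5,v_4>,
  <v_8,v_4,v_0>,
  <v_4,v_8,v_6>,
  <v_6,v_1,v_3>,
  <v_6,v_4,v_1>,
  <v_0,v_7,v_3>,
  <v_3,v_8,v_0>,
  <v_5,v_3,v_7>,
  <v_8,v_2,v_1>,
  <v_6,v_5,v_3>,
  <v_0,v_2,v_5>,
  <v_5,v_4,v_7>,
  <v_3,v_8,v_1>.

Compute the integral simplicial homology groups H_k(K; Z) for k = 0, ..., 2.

Order the vertices as v_0 < v_1 < v_2 < v_3 < v_4 < v_5 < v_6 < v_7 < v_8. Listing each simplex with vertices in this order, K has dimension 2 with simplices:

  0-simplices (9): [v_0], [v_1], [v_2], [v_3], [v_4], [v_5], [v_6], [v_7], [v_8]
  1-simplices (27): (27 of them)
  2-simplices (18): (18 of them)

so the chain groups are C_0 ≅ Z^9, C_1 ≅ Z^27, C_2 ≅ Z^18.

The boundary map ∂_1: C_1 → C_0 maps an edge to its endpoints' difference, ∂[p,q] = q − p.
As a 9×27 matrix over Z this has rank 8, with invariant factors (1,1,1,1,1,1,1,1).

The boundary map ∂_2: C_2 → C_1 maps a triangle to the signed sum of its edges. For instance
  ∂[v_4,v_5,v_7] = [v_5,v_7] − [v_4,v_7] + [v_4,v_5],
  ∂[v_1,v_4,v_6] = [v_4,v_6] − [v_1,v_6] + [v_1,v_4].
The 27×18 boundary matrix has rank 18 and Smith normal form diag(1,1,1,1,1,1,1,1,1,1,1,1,1,1,1,1,1,2).

From H_k ≅ ker(∂_k) / im(∂_{k+1}) we obtain:

  H_0: rank C_0 − rank ∂_1 = 9 − 8 = 1, and the invariant factors of ∂_1 are all 1, so H_0 ≅ Z.
  H_1: rank ker ∂_1 − rank ∂_2 = (27 − 8) − 18 = 1, and ∂_2 has invariant factor 2 > 1, so H_1 ≅ Z ⊕ Z/2.
  H_2: rank ker ∂_2 − rank ∂_3 = (18 − 18) − 0 = 0, and there is no ∂_3, so H_2 ≅ 0.

(K is a triangulation of the Klein bottle.)

H_0 ≅ Z,  H_1 ≅ Z ⊕ Z/2,  H_2 = 0.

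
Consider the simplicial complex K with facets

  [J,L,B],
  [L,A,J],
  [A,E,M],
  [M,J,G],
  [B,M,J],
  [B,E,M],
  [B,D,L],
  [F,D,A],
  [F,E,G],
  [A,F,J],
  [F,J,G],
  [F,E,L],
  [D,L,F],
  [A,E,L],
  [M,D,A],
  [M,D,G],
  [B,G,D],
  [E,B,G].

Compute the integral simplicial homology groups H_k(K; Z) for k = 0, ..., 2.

Take the total order A < B < D < E < F < G < J < L < M on the vertex set. Then K (dimension 2) consists of the simplices:

  0-simplices (9): A, B, D, E, F, G, J, L, M
  1-simplices (27): AD, AE, AF, AJ, AL, AM, BD, BE, BG, BJ, BL, BM, DF, DG, DL, DM, EF, EG, EL, EM, FG, FJ, FL, GJ, GM, JL, JM
  2-simplices (18): ADF, ADM, AEL, AEM, AFJ, AJL, BDG, BDL, BEG, BEM, BJL, BJM, DFL, DGM, EFG, EFL, FGJ, GJM

giving chain groups C_0 ≅ Z^9, C_1 ≅ Z^27, C_2 ≅ Z^18.

∂_1: C_1 → C_0 is given by ∂[p,q] = [q] − [p].
This gives a 9×27 integer matrix of rank 8; reducing to Smith normal form yields diagonal entries (1,1,1,1,1,1,1,1).

The boundary map ∂_2: C_2 → C_1 acts by ∂[p,q,r] = [q,r] − [p,r] + [p,q]. For instance
  ∂DGM = GM − DM + DG,
  ∂BEM = EM − BM + BE.
This gives a 27×18 integer matrix of rank 18; reducing to Smith normal form yields diagonal entries (1,1,1,1,1,1,1,1,1,1,1,1,1,1,1,1,1,2).

Computing H_k = (kernel of ∂_k) / (image of ∂_{k+1}):

  H_0: rank C_0 − rank ∂_1 = 9 − 8 = 1, and the invariant factors of ∂_1 are all 1, so H_0 = Z.
  H_1: rank ker ∂_1 − rank ∂_2 = (27 − 8) − 18 = 1, and ∂_2 has invariant factor 2 > 1, so H_1 = Z ⊕ Z/2.
  H_2: rank ker ∂_2 − rank ∂_3 = (18 − 18) − 0 = 0, and there is no ∂_3, so H_2 = 0.

As a check, the Euler characteristic is 9 − 27 + 18 = 0, which agrees with 1 − 1 + 0 = 0.

H_0 = Z,  H_1 = Z ⊕ Z/2,  H_2 = 0.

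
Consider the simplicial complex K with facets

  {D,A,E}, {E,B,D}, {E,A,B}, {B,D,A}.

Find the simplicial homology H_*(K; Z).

H_0 ≅ Z,  H_1 = 0,  H_2 ≅ Z.

K has 4 vertices, 6 edges, 4 triangles.
rank ∂_0 = 0, rank ∂_1 = 3 ⇒ b_0 = 4 − 0 − 3 = 1; all invariant factors of ∂_1 are 1 so no torsion. So H_0 = Z.
rank ∂_1 = 3, rank ∂_2 = 3 ⇒ b_1 = 6 − 3 − 3 = 0; all invariant factors of ∂_2 are 1 so no torsion. So H_1 = 0.
rank ∂_2 = 3, rank ∂_3 = 0 ⇒ b_2 = 4 − 3 − 0 = 1. So H_2 = Z.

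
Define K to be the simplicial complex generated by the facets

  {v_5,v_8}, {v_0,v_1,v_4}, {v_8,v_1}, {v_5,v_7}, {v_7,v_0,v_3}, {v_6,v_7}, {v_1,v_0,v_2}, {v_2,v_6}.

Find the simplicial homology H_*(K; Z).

H_0 ≅ Z,  H_1 ≅ Z^2,  H_2 = 0.

Fix the vertex order v_0 < v_1 < v_2 < v_3 < v_4 < v_5 < v_6 < v_7 < v_8 and write every simplex with vertices in increasing order. Then dim K = 2 and the simplices of K are:

  0-simplices (9): [v_0], [v_1], [v_2], [v_3], [v_4], [v_5], [v_6], [v_7], [v_8]
  1-simplices (13): [v_0,v_1], [v_0,v_2], [v_0,v_3], [v_0,v_4], [v_0,v_7], [v_1,v_2], [v_1,v_4], [v_1,v_8], [v_2,v_6], [v_3,v_7], [v_5,v_7], [v_5,v_8], [v_6,v_7]
  2-simplices (3): [v_0,v_1,v_2], [v_0,v_1,v_4], [v_0,v_3,v_7]

so the chain groups are C_0 ≅ Z^9, C_1 ≅ Z^13, C_2 ≅ Z^3.

The boundary map ∂_1: C_1 → C_0 sends each edge [p,q] (with p < q) to q − p. For instance
  ∂[v_2,v_6] = [v_6] − [v_2].
As a 9×13 matrix over Z this has rank 8, with invariant factors (1,1,1,1,1,1,1,1).

The boundary map ∂_2: C_2 → C_1 sends each 2-simplex [p,q,r] to [q,r] − [p,r] + [p,q]. For instance
  ∂[v_0,v_1,v_4] = [v_1,v_4] − [v_0,v_4] + [v_0,v_1],
  ∂[v_0,v_1,v_2] = [v_1,v_2] − [v_0,v_2] + [v_0,v_1].
As a 13×3 matrix over Z this has rank 3, with invariant factors (1,1,1).

Reading off H_k = ker ∂_k / im ∂_{k+1}:

  H_0: rank C_0 − rank ∂_1 = 9 − 8 = 1, and the invariant factors of ∂_1 are all 1, so H_0 ≅ Z.
  H_1: rank ker ∂_1 − rank ∂_2 = (13 − 8) − 3 = 2, and the invariant factors of ∂_2 are all 1, so H_1 ≅ Z^2.
  H_2: rank ker ∂_2 − rank ∂_3 = (3 − 3) − 0 = 0, and there is no ∂_3, so H_2 ≅ 0.

As a check, the Euler characteristic is 9 − 13 + 3 = -1, which agrees with 1 − 2 + 0 = -1.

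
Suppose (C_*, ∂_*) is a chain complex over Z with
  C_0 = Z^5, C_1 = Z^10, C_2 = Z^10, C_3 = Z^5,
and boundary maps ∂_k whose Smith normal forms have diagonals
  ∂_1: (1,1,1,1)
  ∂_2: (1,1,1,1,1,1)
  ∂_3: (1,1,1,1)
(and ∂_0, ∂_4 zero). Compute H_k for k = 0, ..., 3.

H_0: b_0 = 5 − 0 − 4 = 1; torsion from ∂_1 factors > 1: none. So H_0 ≅ Z.
H_1: b_1 = 10 − 4 − 6 = 0; torsion from ∂_2 factors > 1: none. So H_1 ≅ 0.
H_2: b_2 = 10 − 6 − 4 = 0; torsion from ∂_3 factors > 1: none. So H_2 ≅ 0.
H_3: b_3 = 5 − 4 − 0 = 1; torsion from ∂_4 factors > 1: none. So H_3 ≅ Z.

H_0 ≅ Z,  H_1 = 0,  H_2 = 0,  H_3 ≅ Z.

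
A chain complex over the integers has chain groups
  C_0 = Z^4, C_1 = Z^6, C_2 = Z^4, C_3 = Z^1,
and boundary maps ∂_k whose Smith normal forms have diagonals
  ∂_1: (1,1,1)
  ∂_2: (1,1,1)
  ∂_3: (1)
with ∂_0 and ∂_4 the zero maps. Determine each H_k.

H_0: b_0 = 4 − 0 − 3 = 1; torsion from ∂_1 factors > 1: none. So H_0 ≅ Z.
H_1: b_1 = 6 − 3 − 3 = 0; torsion from ∂_2 factors > 1: none. So H_1 ≅ 0.
H_2: b_2 = 4 − 3 − 1 = 0; torsion from ∂_3 factors > 1: none. So H_2 ≅ 0.
H_3: b_3 = 1 − 1 − 0 = 0; torsion from ∂_4 factors > 1: none. So H_3 ≅ 0.

H_0 ≅ Z,  H_1 = 0,  H_2 = 0,  H_3 = 0.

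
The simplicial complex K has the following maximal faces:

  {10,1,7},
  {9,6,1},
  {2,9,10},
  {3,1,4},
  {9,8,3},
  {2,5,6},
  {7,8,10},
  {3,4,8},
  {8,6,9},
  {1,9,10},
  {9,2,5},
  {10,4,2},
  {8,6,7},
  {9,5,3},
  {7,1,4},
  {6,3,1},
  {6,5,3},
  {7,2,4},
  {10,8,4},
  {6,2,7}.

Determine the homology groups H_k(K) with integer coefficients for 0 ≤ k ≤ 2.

Take the total order 1 < 2 < 3 < 4 < 5 < 6 < 7 < 8 < 9 < 10 on the vertex set. Then K (dimension 2) consists of the simplices:

  0-simplices (10): [1], [2], [3], [4], [5], [6], [7], [8], [9], [10]
  1-simplices (30): (30 of them)
  2-simplices (20): (20 of them)

Hence C_0 ≅ Z^10, C_1 ≅ Z^30, C_2 ≅ Z^20.

The boundary map ∂_1: C_1 → C_0 sends each edge [p,q] (with p < q) to q − p. For instance
  ∂[1,7] = [7] − [1].
The 10×30 boundary matrix has rank 9 and Smith normal form diag(1,1,1,1,1,1,1,1,1).

The boundary map ∂_2: C_2 → C_1 sends each 2-simplex [p,q,r] to [q,r] − [p,r] + [p,q]. For instance
  ∂[1,7,10] = [7,10] − [1,10] + [1,7],
  ∂[1,9,10] = [9,10] − [1,10] + [1,9].
As a 30×20 matrix over Z this has rank 20, with invariant factors (1,1,1,1,1,1,1,1,1,1,1,1,1,1,1,1,1,1,1,2).

Reading off H_k = ker ∂_k / im ∂_{k+1}:

  H_0: rank C_0 − rank ∂_1 = 10 − 9 = 1, and the invariant factors of ∂_1 are all 1, so H_0 = Z.
  H_1: rank ker ∂_1 − rank ∂_2 = (30 − 9) − 20 = 1, and ∂_2 has invariant factor 2 > 1, so H_1 = Z × Z/2.
  H_2: rank ker ∂_2 − rank ∂_3 = (20 − 20) − 0 = 0, and there is no ∂_3, so H_2 = 0.

As a check, the Euler characteristic is 10 − 30 + 20 = 0, which agrees with 1 − 1 + 0 = 0.
(K is a triangulation of the Klein bottle.)

H_0 = Z,  H_1 = Z × Z/2,  H_2 = 0.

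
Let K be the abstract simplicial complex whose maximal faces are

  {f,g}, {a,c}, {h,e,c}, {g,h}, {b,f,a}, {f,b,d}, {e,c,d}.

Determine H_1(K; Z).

H_1 ≅ Z^2.

Order the vertices as a < b < c < d < e < f < g < h. Listing each simplex with vertices in this order, K has dimension 2 with simplices:

  0-simplices (8): a, b, c, d, e, f, g, h
  1-simplices (13): ab, ac, af, bd, bf, cd, ce, ch, de, df, eh, fg, gh
  2-simplices (4): abf, bdf, cde, ceh

giving chain groups C_0 ≅ Z^8, C_1 ≅ Z^13, C_2 ≅ Z^4.

∂_1: C_1 → C_0 maps an edge to its endpoints' difference, ∂[p,q] = q − p. For instance
  ∂ce = e − c.
The 8×13 boundary matrix has rank 7 and Smith normal form diag(1,1,1,1,1,1,1).

∂_2: C_2 → C_1 maps a triangle to the signed sum of its edges. For instance
  ∂ceh = eh − ch + ce,
  ∂cde = de − ce + cd.
The 13×4 boundary matrix has rank 4 and Smith normal form diag(1,1,1,1).

Reading off H_k = ker ∂_k / im ∂_{k+1}:

  H_1: rank ker ∂_1 − rank ∂_2 = (13 − 7) − 4 = 2, and the invariant factors of ∂_2 are all 1, so H_1 = Z^2.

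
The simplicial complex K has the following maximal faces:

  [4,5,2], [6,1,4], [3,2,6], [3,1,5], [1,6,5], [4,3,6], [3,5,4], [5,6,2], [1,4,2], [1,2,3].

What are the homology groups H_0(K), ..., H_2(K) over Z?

H_0 ≅ Z,  H_1 ≅ Z/2,  H_2 = 0.

Order the vertices as 1 < 2 < 3 < 4 < 5 < 6. Listing each simplex with vertices in this order, K has dimension 2 with simplices:

  0-simplices (6): [1], [2], [3], [4], [5], [6]
  1-simplices (15): [1,2], [1,3], [1,4], [1,5], [1,6], [2,3], [2,4], [2,5], [2,6], [3,4], [3,5], [3,6], [4,5], [4,6], [5,6]
  2-simplices (10): [1,2,3], [1,2,4], [1,3,5], [1,4,6], [1,5,6], [2,3,6], [2,4,5], [2,5,6], [3,4,5], [3,4,6]

giving chain groups C_0 ≅ Z^6, C_1 ≅ Z^15, C_2 ≅ Z^10.

Boundary ∂_1: C_1 → C_0 maps an edge to its endpoints' difference, ∂[p,q] = q − p. For instance
  ∂[1,3] = [3] − [1].
The resulting 6×15 matrix has rank 5, and its Smith normal form has invariant factors (1,1,1,1,1).

∂_2: C_2 → C_1 acts by ∂[p,q,r] = [q,r] − [p,r] + [p,q]. For instance
  ∂[1,2,4] = [2,4] − [1,4] + [1,2],
  ∂[1,3,5] = [3,5] − [1,5] + [1,3].
This gives a 15×10 integer matrix of rank 10; reducing to Smith normal form yields diagonal entries (1,1,1,1,1,1,1,1,1,2).

Reading off H_k = ker ∂_k / im ∂_{k+1}:

  H_0: rank C_0 − rank ∂_1 = 6 − 5 = 1, and the invariant factors of ∂_1 are all 1, so H_0 = Z.
  H_1: rank ker ∂_1 − rank ∂_2 = (15 − 5) − 10 = 0, and ∂_2 has invariant factor 2 > 1, so H_1 = Z/2.
  H_2: rank ker ∂_2 − rank ∂_3 = (10 − 10) − 0 = 0, and there is no ∂_3, so H_2 = 0.

As a check, the Euler characteristic is 6 − 15 + 10 = 1, which agrees with 1 − 0 + 0 = 1.
(K is a triangulation of the real projective plane RP^2.)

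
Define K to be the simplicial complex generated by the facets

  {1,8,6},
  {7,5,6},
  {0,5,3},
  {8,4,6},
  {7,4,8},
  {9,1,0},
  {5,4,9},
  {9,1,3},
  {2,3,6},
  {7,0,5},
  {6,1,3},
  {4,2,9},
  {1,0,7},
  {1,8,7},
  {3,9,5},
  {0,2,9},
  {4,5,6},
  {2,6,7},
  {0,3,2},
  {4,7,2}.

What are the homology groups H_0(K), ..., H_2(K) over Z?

H_0 = Z,  H_1 = Z × Z/2,  H_2 = 0.

We work with the vertex ordering 0 < 1 < 2 < 3 < 4 < 5 < 6 < 7 < 8 < 9. The simplices of K, each written with vertices in increasing order, are:

  0-simplices (10): [0], [1], [2], [3], [4], [5], [6], [7], [8], [9]
  1-simplices (30): (30 of them)
  2-simplices (20): (20 of them)

giving chain groups C_0 ≅ Z^10, C_1 ≅ Z^30, C_2 ≅ Z^20.

∂_1: C_1 → C_0 is given by ∂[p,q] = [q] − [p].
As a 10×30 matrix over Z this has rank 9, with invariant factors (1,1,1,1,1,1,1,1,1).

∂_2: C_2 → C_1 sends each 2-simplex [p,q,r] to [q,r] − [p,r] + [p,q]. For instance
  ∂[1,3,9] = [3,9] − [1,9] + [1,3],
  ∂[3,5,9] = [5,9] − [3,9] + [3,5].
This gives a 30×20 integer matrix of rank 20; reducing to Smith normal form yields diagonal entries (1,1,1,1,1,1,1,1,1,1,1,1,1,1,1,1,1,1,1,2).

From H_k ≅ ker(∂_k) / im(∂_{k+1}) we obtain:

  H_0: rank C_0 − rank ∂_1 = 10 − 9 = 1, and the invariant factors of ∂_1 are all 1, so H_0 ≅ Z.
  H_1: rank ker ∂_1 − rank ∂_2 = (30 − 9) − 20 = 1, and ∂_2 has invariant factor 2 > 1, so H_1 ≅ Z × Z/2.
  H_2: rank ker ∂_2 − rank ∂_3 = (20 − 20) − 0 = 0, and there is no ∂_3, so H_2 ≅ 0.

As a check, the Euler characteristic is 10 − 30 + 20 = 0, which agrees with 1 − 1 + 0 = 0.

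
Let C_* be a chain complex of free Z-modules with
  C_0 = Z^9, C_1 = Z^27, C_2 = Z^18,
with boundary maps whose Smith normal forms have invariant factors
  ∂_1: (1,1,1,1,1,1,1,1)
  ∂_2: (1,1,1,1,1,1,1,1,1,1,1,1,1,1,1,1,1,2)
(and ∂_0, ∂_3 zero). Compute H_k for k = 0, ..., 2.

H_0: b_0 = 9 − 0 − 8 = 1; torsion from ∂_1 factors > 1: none. So H_0 = Z.
H_1: b_1 = 27 − 8 − 18 = 1; torsion from ∂_2 factors > 1: [2]. So H_1 = Z ⊕ Z_2.
H_2: b_2 = 18 − 18 − 0 = 0; torsion from ∂_3 factors > 1: none. So H_2 = 0.

H_0 = Z,  H_1 = Z ⊕ Z_2,  H_2 = 0.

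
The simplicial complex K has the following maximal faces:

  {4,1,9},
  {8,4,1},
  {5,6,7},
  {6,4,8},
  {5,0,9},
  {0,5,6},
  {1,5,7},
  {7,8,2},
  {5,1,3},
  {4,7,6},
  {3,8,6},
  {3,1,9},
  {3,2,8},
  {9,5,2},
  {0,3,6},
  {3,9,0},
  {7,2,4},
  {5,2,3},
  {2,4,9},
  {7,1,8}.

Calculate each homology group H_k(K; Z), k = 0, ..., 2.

Order the vertices as 0 < 1 < 2 < 3 < 4 < 5 < 6 < 7 < 8 < 9. Listing each simplex with vertices in this order, K has dimension 2 with simplices:

  0-simplices (10): [0], [1], [2], [3], [4], [5], [6], [7], [8], [9]
  1-simplices (30): (30 of them)
  2-simplices (20): (20 of them)

giving chain groups C_0 ≅ Z^10, C_1 ≅ Z^30, C_2 ≅ Z^20.

∂_1: C_1 → C_0 maps an edge to its endpoints' difference, ∂[p,q] = q − p.
The resulting 10×30 matrix has rank 9, and its Smith normal form has invariant factors (1,1,1,1,1,1,1,1,1).

∂_2: C_2 → C_1 sends each 2-simplex [p,q,r] to [q,r] − [p,r] + [p,q]. For instance
  ∂[2,4,9] = [4,9] − [2,9] + [2,4],
  ∂[2,7,8] = [7,8] − [2,8] + [2,7].
This gives a 30×20 integer matrix of rank 20; reducing to Smith normal form yields diagonal entries (1,1,1,1,1,1,1,1,1,1,1,1,1,1,1,1,1,1,1,2).

Computing H_k = (kernel of ∂_k) / (image of ∂_{k+1}):

  H_0: rank C_0 − rank ∂_1 = 10 − 9 = 1, and the invariant factors of ∂_1 are all 1, so H_0 ≅ Z.
  H_1: rank ker ∂_1 − rank ∂_2 = (30 − 9) − 20 = 1, and ∂_2 has invariant factor 2 > 1, so H_1 ≅ Z × Z/2.
  H_2: rank ker ∂_2 − rank ∂_3 = (20 − 20) − 0 = 0, and there is no ∂_3, so H_2 ≅ 0.

As a check, the Euler characteristic is 10 − 30 + 20 = 0, which agrees with 1 − 1 + 0 = 0.
(K is a triangulation of the Klein bottle.)

H_0 = Z,  H_1 = Z × Z/2,  H_2 = 0.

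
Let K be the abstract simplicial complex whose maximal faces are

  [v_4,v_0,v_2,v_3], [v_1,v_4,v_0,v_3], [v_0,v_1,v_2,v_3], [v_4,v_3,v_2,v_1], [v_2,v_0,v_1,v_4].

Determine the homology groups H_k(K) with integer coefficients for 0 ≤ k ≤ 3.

H_0 = Z,  H_1 = 0,  H_2 = 0,  H_3 = Z.

K has 5 vertices, 10 edges, 10 triangles, 5 3-simplices.
rank ∂_0 = 0, rank ∂_1 = 4 ⇒ b_0 = 5 − 0 − 4 = 1; all invariant factors of ∂_1 are 1 so no torsion. So H_0 = Z.
rank ∂_1 = 4, rank ∂_2 = 6 ⇒ b_1 = 10 − 4 − 6 = 0; all invariant factors of ∂_2 are 1 so no torsion. So H_1 = 0.
rank ∂_2 = 6, rank ∂_3 = 4 ⇒ b_2 = 10 − 6 − 4 = 0; all invariant factors of ∂_3 are 1 so no torsion. So H_2 = 0.
rank ∂_3 = 4, rank ∂_4 = 0 ⇒ b_3 = 5 − 4 − 0 = 1. So H_3 = Z.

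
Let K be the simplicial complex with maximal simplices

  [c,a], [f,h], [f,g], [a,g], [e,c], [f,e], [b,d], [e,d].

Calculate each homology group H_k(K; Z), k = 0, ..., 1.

H_0 = Z,  H_1 = Z.

Take the total order a < b < c < d < e < f < g < h on the vertex set. Then K (dimension 1) consists of the simplices:

  0-simplices (8): a, b, c, d, e, f, g, h
  1-simplices (8): ac, ag, bd, ce, de, ef, fg, fh

giving chain groups C_0 ≅ Z^8, C_1 ≅ Z^8.

Boundary ∂_1: C_1 → C_0 sends each edge [p,q] (with p < q) to q − p. For instance
  ∂ef = f − e.
As a 8×8 matrix over Z this has rank 7, with invariant factors (1,1,1,1,1,1,1).

Computing H_k = (kernel of ∂_k) / (image of ∂_{k+1}):

  H_0: rank C_0 − rank ∂_1 = 8 − 7 = 1, and the invariant factors of ∂_1 are all 1, so H_0 ≅ Z.
  H_1: rank ker ∂_1 − rank ∂_2 = (8 − 7) − 0 = 1, and there is no ∂_2, so H_1 ≅ Z.

As a check, the Euler characteristic is 8 − 8 = 0, which agrees with 1 − 1 = 0.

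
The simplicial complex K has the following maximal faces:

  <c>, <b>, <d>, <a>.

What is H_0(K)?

H_0 ≅ Z^4.

Fix the vertex order a < b < c < d and write every simplex with vertices in increasing order. Then dim K = 0 and the simplices of K are:

  0-simplices (4): a, b, c, d

giving chain groups C_0 ≅ Z^4.

Computing H_k = (kernel of ∂_k) / (image of ∂_{k+1}):

  H_0: rank C_0 − rank ∂_1 = 4 − 0 = 4, and there is no ∂_1, so H_0 ≅ Z^4.

(K is a triangulation of a set of 4 points.)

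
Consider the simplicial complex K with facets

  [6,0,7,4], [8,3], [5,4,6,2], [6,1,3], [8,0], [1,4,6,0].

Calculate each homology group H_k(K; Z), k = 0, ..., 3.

H_0 = Z,  H_1 = Z,  H_2 = 0,  H_3 = 0.

Order the vertices as 0 < 1 < 2 < 3 < 4 < 5 < 6 < 7 < 8. Listing each simplex with vertices in this order, K has dimension 3 with simplices:

  0-simplices (9): [0], [1], [2], [3], [4], [5], [6], [7], [8]
  1-simplices (18): [0,1], [0,4], [0,6], [0,7], [0,8], [1,3], [1,4], [1,6], [2,4], [2,5], [2,6], [3,6], [3,8], [4,5], [4,6], [4,7], [5,6], [6,7]
  2-simplices (12): [0,1,4], [0,1,6], [0,4,6], [0,4,7], [0,6,7], [1,3,6], [1,4,6], [2,4,5], [2,4,6], [2,5,6], [4,5,6], [4,6,7]
  3-simplices (3): [0,1,4,6], [0,4,6,7], [2,4,5,6]

so the chain groups are C_0 ≅ Z^9, C_1 ≅ Z^18, C_2 ≅ Z^12, C_3 ≅ Z^3.

Boundary ∂_1: C_1 → C_0 sends each edge [p,q] (with p < q) to q − p. For instance
  ∂[1,6] = [6] − [1].
This gives a 9×18 integer matrix of rank 8; reducing to Smith normal form yields diagonal entries (1,1,1,1,1,1,1,1).

Boundary ∂_2: C_2 → C_1 sends each 2-simplex [p,q,r] to [q,r] − [p,r] + [p,q]. For instance
  ∂[0,1,4] = [1,4] − [0,4] + [0,1],
  ∂[0,4,7] = [4,7] − [0,7] + [0,4].
This gives a 18×12 integer matrix of rank 9; reducing to Smith normal form yields diagonal entries (1,1,1,1,1,1,1,1,1).

The boundary map ∂_3: C_3 → C_2 sends each 3-simplex σ to the alternating sum Σ_i (−1)^i (σ with its i-th vertex removed). For instance
  ∂[0,4,6,7] = [4,6,7] − [0,6,7] + [0,4,7] − [0,4,6],
  ∂[2,4,5,6] = [4,5,6] − [2,5,6] + [2,4,6] − [2,4,5].
The 12×3 boundary matrix has rank 3 and Smith normal form diag(1,1,1).

Now H_k = ker ∂_k / im ∂_{k+1}, so:

  H_0: rank C_0 − rank ∂_1 = 9 − 8 = 1, and the invariant factors of ∂_1 are all 1, so H_0 = Z.
  H_1: rank ker ∂_1 − rank ∂_2 = (18 − 8) − 9 = 1, and the invariant factors of ∂_2 are all 1, so H_1 = Z.
  H_2: rank ker ∂_2 − rank ∂_3 = (12 − 9) − 3 = 0, and the invariant factors of ∂_3 are all 1, so H_2 = 0.
  H_3: rank ker ∂_3 − rank ∂_4 = (3 − 3) − 0 = 0, and there is no ∂_4, so H_3 = 0.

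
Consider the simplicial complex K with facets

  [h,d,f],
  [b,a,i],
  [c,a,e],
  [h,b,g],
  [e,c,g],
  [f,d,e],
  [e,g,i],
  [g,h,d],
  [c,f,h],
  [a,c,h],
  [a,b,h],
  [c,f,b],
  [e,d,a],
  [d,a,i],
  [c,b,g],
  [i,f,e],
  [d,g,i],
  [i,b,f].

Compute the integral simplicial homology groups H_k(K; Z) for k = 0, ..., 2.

H_0 ≅ Z,  H_1 ≅ Z ⊕ Z/2Z,  H_2 = 0.

K has 9 vertices, 27 edges, 18 triangles.
rank ∂_0 = 0, rank ∂_1 = 8 ⇒ b_0 = 9 − 0 − 8 = 1; all invariant factors of ∂_1 are 1 so no torsion. So H_0 ≅ Z.
rank ∂_1 = 8, rank ∂_2 = 18 ⇒ b_1 = 27 − 8 − 18 = 1; ∂_2 has invariant factor(s) [2] giving torsion. So H_1 ≅ Z ⊕ Z/2Z.
rank ∂_2 = 18, rank ∂_3 = 0 ⇒ b_2 = 18 − 18 − 0 = 0. So H_2 ≅ 0.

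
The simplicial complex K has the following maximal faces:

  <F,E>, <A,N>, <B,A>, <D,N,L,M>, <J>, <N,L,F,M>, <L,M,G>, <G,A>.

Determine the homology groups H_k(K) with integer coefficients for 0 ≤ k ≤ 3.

Order the vertices as A < B < D < E < F < G < J < L < M < N. Listing each simplex with vertices in this order, K has dimension 3 with simplices:

  0-simplices (10): A, B, D, E, F, G, J, L, M, N
  1-simplices (15): AB, AG, AN, DL, DM, DN, EF, FL, FM, FN, GL, GM, LM, LN, MN
  2-simplices (8): DLM, DLN, DMN, FLM, FLN, FMN, GLM, LMN
  3-simplices (2): DLMN, FLMN

so the chain groups are C_0 ≅ Z^10, C_1 ≅ Z^15, C_2 ≅ Z^8, C_3 ≅ Z^2.

∂_1: C_1 → C_0 sends each edge [p,q] (with p < q) to q − p.
The resulting 10×15 matrix has rank 8, and its Smith normal form has invariant factors (1,1,1,1,1,1,1,1).

∂_2: C_2 → C_1 maps a triangle to the signed sum of its edges. For instance
  ∂FMN = MN − FN + FM,
  ∂DLN = LN − DN + DL.
The resulting 15×8 matrix has rank 6, and its Smith normal form has invariant factors (1,1,1,1,1,1).

∂_3: C_3 → C_2 sends each 3-simplex σ to the alternating sum Σ_i (−1)^i (σ with its i-th vertex removed). For instance
  ∂DLMN = LMN − DMN + DLN − DLM,
  ∂FLMN = LMN − FMN + FLN − FLM.
As a 8×2 matrix over Z this has rank 2, with invariant factors (1,1).

From H_k ≅ ker(∂_k) / im(∂_{k+1}) we obtain:

  H_0: rank C_0 − rank ∂_1 = 10 − 8 = 2, and the invariant factors of ∂_1 are all 1, so H_0 ≅ Z^2.
  H_1: rank ker ∂_1 − rank ∂_2 = (15 − 8) − 6 = 1, and the invariant factors of ∂_2 are all 1, so H_1 ≅ Z.
  H_2: rank ker ∂_2 − rank ∂_3 = (8 − 6) − 2 = 0, and the invariant factors of ∂_3 are all 1, so H_2 ≅ 0.
  H_3: rank ker ∂_3 − rank ∂_4 = (2 − 2) − 0 = 0, and there is no ∂_4, so H_3 ≅ 0.

As a check, the Euler characteristic is 10 − 15 + 8 − 2 = 1, which agrees with 2 − 1 + 0 − 0 = 1.

H_0 = Z^2,  H_1 = Z,  H_2 = 0,  H_3 = 0.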